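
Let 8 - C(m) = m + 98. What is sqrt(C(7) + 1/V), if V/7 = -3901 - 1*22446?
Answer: I*sqrt(3299363620406)/184429 ≈ 9.8489*I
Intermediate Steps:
V = -184429 (V = 7*(-3901 - 1*22446) = 7*(-3901 - 22446) = 7*(-26347) = -184429)
C(m) = -90 - m (C(m) = 8 - (m + 98) = 8 - (98 + m) = 8 + (-98 - m) = -90 - m)
sqrt(C(7) + 1/V) = sqrt((-90 - 1*7) + 1/(-184429)) = sqrt((-90 - 7) - 1/184429) = sqrt(-97 - 1/184429) = sqrt(-17889614/184429) = I*sqrt(3299363620406)/184429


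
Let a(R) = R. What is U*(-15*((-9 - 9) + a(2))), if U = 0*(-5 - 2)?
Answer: 0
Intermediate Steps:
U = 0 (U = 0*(-7) = 0)
U*(-15*((-9 - 9) + a(2))) = 0*(-15*((-9 - 9) + 2)) = 0*(-15*(-18 + 2)) = 0*(-15*(-16)) = 0*240 = 0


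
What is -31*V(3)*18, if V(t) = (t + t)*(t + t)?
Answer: -20088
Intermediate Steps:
V(t) = 4*t**2 (V(t) = (2*t)*(2*t) = 4*t**2)
-31*V(3)*18 = -124*3**2*18 = -124*9*18 = -31*36*18 = -1116*18 = -20088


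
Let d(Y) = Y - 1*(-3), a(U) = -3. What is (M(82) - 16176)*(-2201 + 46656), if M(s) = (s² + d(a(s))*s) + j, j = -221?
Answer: -430013215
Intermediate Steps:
d(Y) = 3 + Y (d(Y) = Y + 3 = 3 + Y)
M(s) = -221 + s² (M(s) = (s² + (3 - 3)*s) - 221 = (s² + 0*s) - 221 = (s² + 0) - 221 = s² - 221 = -221 + s²)
(M(82) - 16176)*(-2201 + 46656) = ((-221 + 82²) - 16176)*(-2201 + 46656) = ((-221 + 6724) - 16176)*44455 = (6503 - 16176)*44455 = -9673*44455 = -430013215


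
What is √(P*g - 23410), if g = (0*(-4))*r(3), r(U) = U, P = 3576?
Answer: I*√23410 ≈ 153.0*I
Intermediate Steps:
g = 0 (g = (0*(-4))*3 = 0*3 = 0)
√(P*g - 23410) = √(3576*0 - 23410) = √(0 - 23410) = √(-23410) = I*√23410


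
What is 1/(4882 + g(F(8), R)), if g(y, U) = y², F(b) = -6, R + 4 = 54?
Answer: 1/4918 ≈ 0.00020333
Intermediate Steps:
R = 50 (R = -4 + 54 = 50)
1/(4882 + g(F(8), R)) = 1/(4882 + (-6)²) = 1/(4882 + 36) = 1/4918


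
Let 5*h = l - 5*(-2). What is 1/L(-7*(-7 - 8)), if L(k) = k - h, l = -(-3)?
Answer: 5/512 ≈ 0.0097656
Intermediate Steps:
l = 3 (l = -1*(-3) = 3)
h = 13/5 (h = (3 - 5*(-2))/5 = (3 + 10)/5 = (⅕)*13 = 13/5 ≈ 2.6000)
L(k) = -13/5 + k (L(k) = k - 1*13/5 = k - 13/5 = -13/5 + k)
1/L(-7*(-7 - 8)) = 1/(-13/5 - 7*(-7 - 8)) = 1/(-13/5 - 7*(-15)) = 1/(-13/5 + 105) = 1/(512/5) = 5/512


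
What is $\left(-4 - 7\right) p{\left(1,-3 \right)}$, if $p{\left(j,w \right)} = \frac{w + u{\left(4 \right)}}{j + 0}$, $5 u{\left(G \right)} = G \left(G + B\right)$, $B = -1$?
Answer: $\frac{33}{5} \approx 6.6$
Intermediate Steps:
$u{\left(G \right)} = \frac{G \left(-1 + G\right)}{5}$ ($u{\left(G \right)} = \frac{G \left(G - 1\right)}{5} = \frac{G \left(-1 + G\right)}{5}$)
$p{\left(j,w \right)} = \frac{\frac{12}{5} + w}{j}$ ($p{\left(j,w \right)} = \frac{w + \frac{1}{5} \cdot 4 \left(-1 + 4\right)}{j + 0} = \frac{w + \frac{1}{5} \cdot 4 \cdot 3}{j} = \frac{w + \frac{12}{5}}{j} = \frac{\frac{12}{5} + w}{j}$)
$\left(-4 - 7\right) p{\left(1,-3 \right)} = \left(-4 - 7\right) \frac{\frac{12}{5} - 3}{1} = - 11 \cdot 1 \left(- \frac{3}{5}\right) = \left(-11\right) \left(- \frac{3}{5}\right) = \frac{33}{5}$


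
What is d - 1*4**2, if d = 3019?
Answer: 3003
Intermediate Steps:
d - 1*4**2 = 3019 - 1*4**2 = 3019 - 1*16 = 3019 - 16 = 3003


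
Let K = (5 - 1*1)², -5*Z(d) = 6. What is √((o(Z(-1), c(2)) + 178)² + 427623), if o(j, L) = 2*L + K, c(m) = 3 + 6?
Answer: 61*√127 ≈ 687.44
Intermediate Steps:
Z(d) = -6/5 (Z(d) = -⅕*6 = -6/5)
K = 16 (K = (5 - 1)² = 4² = 16)
c(m) = 9
o(j, L) = 16 + 2*L (o(j, L) = 2*L + 16 = 16 + 2*L)
√((o(Z(-1), c(2)) + 178)² + 427623) = √(((16 + 2*9) + 178)² + 427623) = √(((16 + 18) + 178)² + 427623) = √((34 + 178)² + 427623) = √(212² + 427623) = √(44944 + 427623) = √472567 = 61*√127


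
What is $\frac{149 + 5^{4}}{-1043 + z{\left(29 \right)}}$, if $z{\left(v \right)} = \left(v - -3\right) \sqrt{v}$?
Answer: $- \frac{807282}{1058153} - \frac{24768 \sqrt{29}}{1058153} \approx -0.88897$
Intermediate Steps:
$z{\left(v \right)} = \sqrt{v} \left(3 + v\right)$ ($z{\left(v \right)} = \left(v + 3\right) \sqrt{v} = \left(3 + v\right) \sqrt{v} = \sqrt{v} \left(3 + v\right)$)
$\frac{149 + 5^{4}}{-1043 + z{\left(29 \right)}} = \frac{149 + 5^{4}}{-1043 + \sqrt{29} \left(3 + 29\right)} = \frac{149 + 625}{-1043 + \sqrt{29} \cdot 32} = \frac{774}{-1043 + 32 \sqrt{29}}$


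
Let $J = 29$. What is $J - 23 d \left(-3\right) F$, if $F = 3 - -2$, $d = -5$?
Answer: $-1696$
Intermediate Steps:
$F = 5$ ($F = 3 + 2 = 5$)
$J - 23 d \left(-3\right) F = 29 - 23 \left(-5\right) \left(-3\right) 5 = 29 - 23 \cdot 15 \cdot 5 = 29 - 1725 = -1696$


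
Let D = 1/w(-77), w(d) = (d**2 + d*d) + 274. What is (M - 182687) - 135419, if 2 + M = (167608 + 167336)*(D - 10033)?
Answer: -1132593385316/337 ≈ -3.3608e+9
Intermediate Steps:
w(d) = 274 + 2*d**2 (w(d) = (d**2 + d**2) + 274 = 2*d**2 + 274 = 274 + 2*d**2)
D = 1/12132 (D = 1/(274 + 2*(-77)**2) = 1/(274 + 2*5929) = 1/(274 + 11858) = 1/12132 ≈ 8.2427e-5)
M = -1132486183594/337 (M = -2 + (167608 + 167336)*(1/12132 - 10033) = -2 + 334944*(-121720355/12132) = -2 - 1132486182920/337 = -1132486183594/337 ≈ -3.3605e+9)
(M - 182687) - 135419 = (-1132486183594/337 - 182687) - 135419 = -1132547749113/337 - 135419 = -1132593385316/337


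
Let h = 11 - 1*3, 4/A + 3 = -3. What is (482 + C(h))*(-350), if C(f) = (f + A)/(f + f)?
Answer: -2026325/12 ≈ -1.6886e+5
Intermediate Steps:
A = -2/3 (A = 4/(-3 - 3) = 4/(-6) = 4*(-1/6) = -2/3 ≈ -0.66667)
h = 8 (h = 11 - 3 = 8)
C(f) = (-2/3 + f)/(2*f) (C(f) = (f - 2/3)/(f + f) = (-2/3 + f)/((2*f)) = (-2/3 + f)*(1/(2*f)) = (-2/3 + f)/(2*f))
(482 + C(h))*(-350) = (482 + (1/6)*(-2 + 3*8)/8)*(-350) = (482 + (1/6)*(1/8)*(-2 + 24))*(-350) = (482 + (1/6)*(1/8)*22)*(-350) = (482 + 11/24)*(-350) = (11579/24)*(-350) = -2026325/12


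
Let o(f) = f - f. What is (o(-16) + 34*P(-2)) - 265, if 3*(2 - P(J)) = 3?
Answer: -231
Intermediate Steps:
P(J) = 1 (P(J) = 2 - ⅓*3 = 2 - 1 = 1)
o(f) = 0
(o(-16) + 34*P(-2)) - 265 = (0 + 34*1) - 265 = (0 + 34) - 265 = 34 - 265 = -231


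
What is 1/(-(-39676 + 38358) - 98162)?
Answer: -1/96844 ≈ -1.0326e-5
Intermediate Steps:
1/(-(-39676 + 38358) - 98162) = 1/(-1*(-1318) - 98162) = 1/(1318 - 98162) = 1/(-96844) = -1/96844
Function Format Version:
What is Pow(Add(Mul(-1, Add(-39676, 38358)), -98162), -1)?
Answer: Rational(-1, 96844) ≈ -1.0326e-5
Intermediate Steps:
Pow(Add(Mul(-1, Add(-39676, 38358)), -98162), -1) = Pow(Add(Mul(-1, -1318), -98162), -1) = Pow(Add(1318, -98162), -1) = Pow(-96844, -1) = Rational(-1, 96844)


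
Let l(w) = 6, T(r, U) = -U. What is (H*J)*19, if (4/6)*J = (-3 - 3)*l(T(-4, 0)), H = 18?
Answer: -18468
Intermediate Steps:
J = -54 (J = 3*((-3 - 3)*6)/2 = 3*(-6*6)/2 = (3/2)*(-36) = -54)
(H*J)*19 = (18*(-54))*19 = -972*19 = -18468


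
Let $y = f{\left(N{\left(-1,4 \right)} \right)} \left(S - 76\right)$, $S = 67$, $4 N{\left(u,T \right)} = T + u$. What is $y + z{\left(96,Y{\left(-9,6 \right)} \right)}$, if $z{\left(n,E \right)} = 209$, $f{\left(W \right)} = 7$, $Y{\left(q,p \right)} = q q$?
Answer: $146$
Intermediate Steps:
$N{\left(u,T \right)} = \frac{T}{4} + \frac{u}{4}$ ($N{\left(u,T \right)} = \frac{T + u}{4} = \frac{T}{4} + \frac{u}{4}$)
$Y{\left(q,p \right)} = q^{2}$
$y = -63$ ($y = 7 \left(67 - 76\right) = 7 \left(-9\right) = -63$)
$y + z{\left(96,Y{\left(-9,6 \right)} \right)} = -63 + 209 = 146$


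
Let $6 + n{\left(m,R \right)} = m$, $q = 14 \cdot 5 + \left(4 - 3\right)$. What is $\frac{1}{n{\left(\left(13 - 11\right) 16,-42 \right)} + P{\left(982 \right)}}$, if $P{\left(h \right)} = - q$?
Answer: $- \frac{1}{45} \approx -0.022222$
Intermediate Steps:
$q = 71$ ($q = 70 + 1 = 71$)
$n{\left(m,R \right)} = -6 + m$
$P{\left(h \right)} = -71$ ($P{\left(h \right)} = \left(-1\right) 71 = -71$)
$\frac{1}{n{\left(\left(13 - 11\right) 16,-42 \right)} + P{\left(982 \right)}} = \frac{1}{\left(-6 + \left(13 - 11\right) 16\right) - 71} = \frac{1}{\left(-6 + 2 \cdot 16\right) - 71} = \frac{1}{\left(-6 + 32\right) - 71} = \frac{1}{26 - 71} = \frac{1}{-45} = - \frac{1}{45}$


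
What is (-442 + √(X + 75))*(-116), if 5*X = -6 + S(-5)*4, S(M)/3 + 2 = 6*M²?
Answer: 51272 - 116*√429 ≈ 48869.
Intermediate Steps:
S(M) = -6 + 18*M² (S(M) = -6 + 3*(6*M²) = -6 + 18*M²)
X = 354 (X = (-6 + (-6 + 18*(-5)²)*4)/5 = (-6 + (-6 + 18*25)*4)/5 = (-6 + (-6 + 450)*4)/5 = (-6 + 444*4)/5 = (-6 + 1776)/5 = (⅕)*1770 = 354)
(-442 + √(X + 75))*(-116) = (-442 + √(354 + 75))*(-116) = (-442 + √429)*(-116) = 51272 - 116*√429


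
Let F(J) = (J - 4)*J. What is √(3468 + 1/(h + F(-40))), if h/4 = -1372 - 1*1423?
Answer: √76934456445/4710 ≈ 58.890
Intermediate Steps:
h = -11180 (h = 4*(-1372 - 1*1423) = 4*(-1372 - 1423) = 4*(-2795) = -11180)
F(J) = J*(-4 + J) (F(J) = (-4 + J)*J = J*(-4 + J))
√(3468 + 1/(h + F(-40))) = √(3468 + 1/(-11180 - 40*(-4 - 40))) = √(3468 + 1/(-11180 - 40*(-44))) = √(3468 + 1/(-11180 + 1760)) = √(3468 + 1/(-9420)) = √(3468 - 1/9420) = √(32668559/9420) = √76934456445/4710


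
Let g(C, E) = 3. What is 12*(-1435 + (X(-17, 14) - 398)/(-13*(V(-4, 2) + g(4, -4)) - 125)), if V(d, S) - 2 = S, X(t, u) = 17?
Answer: -103193/6 ≈ -17199.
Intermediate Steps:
V(d, S) = 2 + S
12*(-1435 + (X(-17, 14) - 398)/(-13*(V(-4, 2) + g(4, -4)) - 125)) = 12*(-1435 + (17 - 398)/(-13*((2 + 2) + 3) - 125)) = 12*(-1435 - 381/(-13*(4 + 3) - 125)) = 12*(-1435 - 381/(-13*7 - 125)) = 12*(-1435 - 381/(-91 - 125)) = 12*(-1435 - 381/(-216)) = 12*(-1435 - 381*(-1/216)) = 12*(-1435 + 127/72) = 12*(-103193/72) = -103193/6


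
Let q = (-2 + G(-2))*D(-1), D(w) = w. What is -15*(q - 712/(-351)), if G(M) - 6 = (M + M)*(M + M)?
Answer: 31540/117 ≈ 269.57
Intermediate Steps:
G(M) = 6 + 4*M**2 (G(M) = 6 + (M + M)*(M + M) = 6 + (2*M)*(2*M) = 6 + 4*M**2)
q = -20 (q = (-2 + (6 + 4*(-2)**2))*(-1) = (-2 + (6 + 4*4))*(-1) = (-2 + (6 + 16))*(-1) = (-2 + 22)*(-1) = 20*(-1) = -20)
-15*(q - 712/(-351)) = -15*(-20 - 712/(-351)) = -15*(-20 - 712*(-1)/351) = -15*(-20 - 1*(-712/351)) = -15*(-20 + 712/351) = -15*(-6308/351) = 31540/117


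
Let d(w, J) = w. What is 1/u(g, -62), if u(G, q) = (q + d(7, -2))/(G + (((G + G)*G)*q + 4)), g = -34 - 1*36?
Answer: 607666/55 ≈ 11048.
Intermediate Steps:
g = -70 (g = -34 - 36 = -70)
u(G, q) = (7 + q)/(4 + G + 2*q*G²) (u(G, q) = (q + 7)/(G + (((G + G)*G)*q + 4)) = (7 + q)/(G + (((2*G)*G)*q + 4)) = (7 + q)/(G + ((2*G²)*q + 4)) = (7 + q)/(G + (2*q*G² + 4)) = (7 + q)/(G + (4 + 2*q*G²)) = (7 + q)/(4 + G + 2*q*G²))
1/u(g, -62) = 1/((7 - 62)/(4 - 70 + 2*(-62)*(-70)²)) = 1/(-55/(4 - 70 + 2*(-62)*4900)) = 1/(-55/(4 - 70 - 607600)) = 1/(-55/(-607666)) = 1/(-1/607666*(-55)) = 1/(55/607666) = 607666/55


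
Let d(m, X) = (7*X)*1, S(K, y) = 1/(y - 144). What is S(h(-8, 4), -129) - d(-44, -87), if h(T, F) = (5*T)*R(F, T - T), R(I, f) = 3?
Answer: 166256/273 ≈ 609.00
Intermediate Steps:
h(T, F) = 15*T (h(T, F) = (5*T)*3 = 15*T)
S(K, y) = 1/(-144 + y)
d(m, X) = 7*X
S(h(-8, 4), -129) - d(-44, -87) = 1/(-144 - 129) - 7*(-87) = 1/(-273) - 1*(-609) = -1/273 + 609 = 166256/273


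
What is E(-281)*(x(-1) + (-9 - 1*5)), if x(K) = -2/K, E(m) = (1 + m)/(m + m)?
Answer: -1680/281 ≈ -5.9786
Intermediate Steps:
E(m) = (1 + m)/(2*m) (E(m) = (1 + m)/((2*m)) = (1 + m)*(1/(2*m)) = (1 + m)/(2*m))
E(-281)*(x(-1) + (-9 - 1*5)) = ((½)*(1 - 281)/(-281))*(-2/(-1) + (-9 - 1*5)) = ((½)*(-1/281)*(-280))*(-2*(-1) + (-9 - 5)) = 140*(2 - 14)/281 = (140/281)*(-12) = -1680/281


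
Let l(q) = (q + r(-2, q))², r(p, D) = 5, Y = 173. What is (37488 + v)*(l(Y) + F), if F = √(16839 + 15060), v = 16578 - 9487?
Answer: 1412441036 + 312053*√651 ≈ 1.4204e+9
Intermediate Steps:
v = 7091
F = 7*√651 (F = √31899 = 7*√651 ≈ 178.60)
l(q) = (5 + q)² (l(q) = (q + 5)² = (5 + q)²)
(37488 + v)*(l(Y) + F) = (37488 + 7091)*((5 + 173)² + 7*√651) = 44579*(178² + 7*√651) = 44579*(31684 + 7*√651) = 1412441036 + 312053*√651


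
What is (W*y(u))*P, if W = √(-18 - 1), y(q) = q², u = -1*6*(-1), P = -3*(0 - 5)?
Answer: 540*I*√19 ≈ 2353.8*I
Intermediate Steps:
P = 15 (P = -3*(-5) = 15)
u = 6 (u = -6*(-1) = 6)
W = I*√19 (W = √(-19) = I*√19 ≈ 4.3589*I)
(W*y(u))*P = ((I*√19)*6²)*15 = ((I*√19)*36)*15 = (36*I*√19)*15 = 540*I*√19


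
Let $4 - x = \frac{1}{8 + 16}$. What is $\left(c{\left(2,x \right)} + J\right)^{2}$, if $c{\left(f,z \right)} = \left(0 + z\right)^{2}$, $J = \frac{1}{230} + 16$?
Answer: $\frac{4401616588009}{4387737600} \approx 1003.2$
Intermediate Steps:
$J = \frac{3681}{230}$ ($J = \frac{1}{230} + 16 = \frac{3681}{230} \approx 16.004$)
$x = \frac{95}{24}$ ($x = 4 - \frac{1}{8 + 16} = 4 - \frac{1}{24} = \frac{95}{24} \approx 3.9583$)
$c{\left(f,z \right)} = z^{2}$
$\left(c{\left(2,x \right)} + J\right)^{2} = \left(\left(\frac{95}{24}\right)^{2} + \frac{3681}{230}\right)^{2} = \left(\frac{9025}{576} + \frac{3681}{230}\right)^{2} = \left(\frac{2098003}{66240}\right)^{2} = \frac{4401616588009}{4387737600}$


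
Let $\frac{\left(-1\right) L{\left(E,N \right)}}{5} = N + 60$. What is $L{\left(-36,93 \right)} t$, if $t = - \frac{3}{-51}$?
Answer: $-45$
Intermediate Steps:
$L{\left(E,N \right)} = -300 - 5 N$ ($L{\left(E,N \right)} = - 5 \left(N + 60\right) = - 5 \left(60 + N\right) = -300 - 5 N$)
$t = \frac{1}{17}$ ($t = \left(-3\right) \left(- \frac{1}{51}\right) = \frac{1}{17} \approx 0.058824$)
$L{\left(-36,93 \right)} t = \left(-300 - 465\right) \frac{1}{17} = \left(-765\right) \frac{1}{17} = -45$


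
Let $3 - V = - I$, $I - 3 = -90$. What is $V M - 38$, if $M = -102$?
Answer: $8530$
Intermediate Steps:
$I = -87$ ($I = 3 - 90 = -87$)
$V = -84$ ($V = 3 - \left(-1\right) \left(-87\right) = 3 - 87 = -84$)
$V M - 38 = \left(-84\right) \left(-102\right) - 38 = 8568 - 38 = 8530$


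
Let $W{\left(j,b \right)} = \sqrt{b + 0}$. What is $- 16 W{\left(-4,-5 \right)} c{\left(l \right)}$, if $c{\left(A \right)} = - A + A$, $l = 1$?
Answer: $0$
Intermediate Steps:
$W{\left(j,b \right)} = \sqrt{b}$
$c{\left(A \right)} = 0$
$- 16 W{\left(-4,-5 \right)} c{\left(l \right)} = - 16 \sqrt{-5} \cdot 0 = - 16 i \sqrt{5} \cdot 0 = 0$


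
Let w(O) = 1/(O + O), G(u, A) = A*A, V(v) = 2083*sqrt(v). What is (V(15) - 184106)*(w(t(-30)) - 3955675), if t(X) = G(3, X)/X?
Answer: 21847905138553/30 - 494380263583*sqrt(15)/60 ≈ 6.9635e+11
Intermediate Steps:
G(u, A) = A**2
t(X) = X (t(X) = X**2/X = X)
w(O) = 1/(2*O)
(V(15) - 184106)*(w(t(-30)) - 3955675) = (2083*sqrt(15) - 184106)*((1/2)/(-30) - 3955675) = (-184106 + 2083*sqrt(15))*((1/2)*(-1/30) - 3955675) = (-184106 + 2083*sqrt(15))*(-1/60 - 3955675) = (-184106 + 2083*sqrt(15))*(-237340501/60) = 21847905138553/30 - 494380263583*sqrt(15)/60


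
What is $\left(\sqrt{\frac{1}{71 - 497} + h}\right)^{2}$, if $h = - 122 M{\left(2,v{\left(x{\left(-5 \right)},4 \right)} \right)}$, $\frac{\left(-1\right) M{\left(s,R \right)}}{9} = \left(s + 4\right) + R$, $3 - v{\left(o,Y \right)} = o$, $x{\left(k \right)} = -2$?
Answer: $\frac{5145227}{426} \approx 12078.0$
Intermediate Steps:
$v{\left(o,Y \right)} = 3 - o$
$M{\left(s,R \right)} = -36 - 9 R - 9 s$ ($M{\left(s,R \right)} = - 9 \left(\left(s + 4\right) + R\right) = - 9 \left(\left(4 + s\right) + R\right) = - 9 \left(4 + R + s\right) = -36 - 9 R - 9 s$)
$h = 12078$ ($h = - 122 \left(-36 - 9 \left(3 - -2\right) - 18\right) = - 122 \left(-36 - 9 \left(3 + 2\right) - 18\right) = - 122 \left(-36 - 45 - 18\right) = \left(-122\right) \left(-99\right) = 12078$)
$\left(\sqrt{\frac{1}{71 - 497} + h}\right)^{2} = \left(\sqrt{\frac{1}{71 - 497} + 12078}\right)^{2} = \left(\sqrt{\frac{1}{-426} + 12078}\right)^{2} = \left(\sqrt{- \frac{1}{426} + 12078}\right)^{2} = \left(\sqrt{\frac{5145227}{426}}\right)^{2} = \left(\frac{\sqrt{2191866702}}{426}\right)^{2} = \frac{5145227}{426}$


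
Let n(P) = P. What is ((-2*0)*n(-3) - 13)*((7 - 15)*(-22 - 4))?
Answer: -2704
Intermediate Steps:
((-2*0)*n(-3) - 13)*((7 - 15)*(-22 - 4)) = (-2*0*(-3) - 13)*((7 - 15)*(-22 - 4)) = (0*(-3) - 13)*(-8*(-26)) = (0 - 13)*208 = -13*208 = -2704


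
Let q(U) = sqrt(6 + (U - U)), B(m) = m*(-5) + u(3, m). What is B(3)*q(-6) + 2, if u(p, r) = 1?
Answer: 2 - 14*sqrt(6) ≈ -32.293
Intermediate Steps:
B(m) = 1 - 5*m (B(m) = m*(-5) + 1 = -5*m + 1 = 1 - 5*m)
q(U) = sqrt(6) (q(U) = sqrt(6 + 0) = sqrt(6))
B(3)*q(-6) + 2 = (1 - 5*3)*sqrt(6) + 2 = (1 - 15)*sqrt(6) + 2 = -14*sqrt(6) + 2 = 2 - 14*sqrt(6)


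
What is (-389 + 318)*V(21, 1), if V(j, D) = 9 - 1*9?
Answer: 0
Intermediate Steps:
V(j, D) = 0 (V(j, D) = 9 - 9 = 0)
(-389 + 318)*V(21, 1) = (-389 + 318)*0 = -71*0 = 0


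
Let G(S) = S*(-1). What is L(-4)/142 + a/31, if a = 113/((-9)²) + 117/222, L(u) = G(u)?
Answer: 1189619/13192794 ≈ 0.090172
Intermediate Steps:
G(S) = -S
L(u) = -u
a = 11521/5994 (a = 113/81 + 117*(1/222) = 113*(1/81) + 39/74 = 113/81 + 39/74 = 11521/5994 ≈ 1.9221)
L(-4)/142 + a/31 = -1*(-4)/142 + (11521/5994)/31 = 4*(1/142) + (11521/5994)*(1/31) = 2/71 + 11521/185814 = 1189619/13192794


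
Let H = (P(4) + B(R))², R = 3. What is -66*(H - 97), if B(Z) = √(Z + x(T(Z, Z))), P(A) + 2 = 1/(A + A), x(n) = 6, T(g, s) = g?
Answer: 202191/32 ≈ 6318.5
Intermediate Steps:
P(A) = -2 + 1/(2*A) (P(A) = -2 + 1/(A + A) = -2 + 1/(2*A))
B(Z) = √(6 + Z) (B(Z) = √(Z + 6) = √(6 + Z))
H = 81/64 (H = ((-2 + (½)/4) + √(6 + 3))² = ((-2 + (½)*(¼)) + √9)² = ((-2 + ⅛) + 3)² = (-15/8 + 3)² = (9/8)² = 81/64 ≈ 1.2656)
-66*(H - 97) = -66*(81/64 - 97) = -66*(-6127/64) = 202191/32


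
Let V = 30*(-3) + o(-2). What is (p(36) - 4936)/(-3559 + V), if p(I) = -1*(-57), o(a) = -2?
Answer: 4879/3651 ≈ 1.3363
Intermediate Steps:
p(I) = 57
V = -92 (V = 30*(-3) - 2 = -90 - 2 = -92)
(p(36) - 4936)/(-3559 + V) = (57 - 4936)/(-3559 - 92) = -4879/(-3651) = -4879*(-1/3651) = 4879/3651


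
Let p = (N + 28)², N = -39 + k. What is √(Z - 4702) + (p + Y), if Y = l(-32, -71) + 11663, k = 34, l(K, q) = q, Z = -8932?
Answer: 12121 + I*√13634 ≈ 12121.0 + 116.76*I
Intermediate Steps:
Y = 11592 (Y = -71 + 11663 = 11592)
N = -5 (N = -39 + 34 = -5)
p = 529 (p = (-5 + 28)² = 23² = 529)
√(Z - 4702) + (p + Y) = √(-8932 - 4702) + (529 + 11592) = √(-13634) + 12121 = I*√13634 + 12121 = 12121 + I*√13634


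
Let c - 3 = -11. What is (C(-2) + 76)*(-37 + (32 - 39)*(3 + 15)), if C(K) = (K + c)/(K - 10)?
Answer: -75143/6 ≈ -12524.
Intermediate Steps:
c = -8 (c = 3 - 11 = -8)
C(K) = (-8 + K)/(-10 + K) (C(K) = (K - 8)/(K - 10) = (-8 + K)/(-10 + K))
(C(-2) + 76)*(-37 + (32 - 39)*(3 + 15)) = ((-8 - 2)/(-10 - 2) + 76)*(-37 + (32 - 39)*(3 + 15)) = (-10/(-12) + 76)*(-37 - 7*18) = (-1/12*(-10) + 76)*(-37 - 126) = (5/6 + 76)*(-163) = (461/6)*(-163) = -75143/6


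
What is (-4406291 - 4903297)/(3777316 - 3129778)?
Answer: -1551598/107923 ≈ -14.377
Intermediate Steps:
(-4406291 - 4903297)/(3777316 - 3129778) = -9309588/647538 = -9309588*1/647538 = -1551598/107923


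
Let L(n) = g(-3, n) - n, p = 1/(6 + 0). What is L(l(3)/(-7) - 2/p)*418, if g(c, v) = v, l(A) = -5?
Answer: 0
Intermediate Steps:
p = ⅙ (p = 1/6 = ⅙ ≈ 0.16667)
L(n) = 0 (L(n) = n - n = 0)
L(l(3)/(-7) - 2/p)*418 = 0*418 = 0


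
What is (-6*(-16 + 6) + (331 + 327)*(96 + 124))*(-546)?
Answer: -79071720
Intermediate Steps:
(-6*(-16 + 6) + (331 + 327)*(96 + 124))*(-546) = (-6*(-10) + 658*220)*(-546) = (60 + 144760)*(-546) = 144820*(-546) = -79071720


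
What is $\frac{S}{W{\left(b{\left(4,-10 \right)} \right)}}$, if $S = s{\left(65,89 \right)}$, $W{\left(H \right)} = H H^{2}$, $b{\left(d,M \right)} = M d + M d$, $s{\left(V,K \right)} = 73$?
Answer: $- \frac{73}{512000} \approx -0.00014258$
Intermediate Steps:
$b{\left(d,M \right)} = 2 M d$
$W{\left(H \right)} = H^{3}$
$S = 73$
$\frac{S}{W{\left(b{\left(4,-10 \right)} \right)}} = \frac{73}{\left(2 \left(-10\right) 4\right)^{3}} = \frac{73}{\left(-80\right)^{3}} = \frac{73}{-512000} = 73 \left(- \frac{1}{512000}\right) = - \frac{73}{512000}$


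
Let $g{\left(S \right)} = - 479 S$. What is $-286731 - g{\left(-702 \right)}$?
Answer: $-622989$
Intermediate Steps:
$-286731 - g{\left(-702 \right)} = -286731 - \left(-479\right) \left(-702\right) = -286731 - 336258 = -622989$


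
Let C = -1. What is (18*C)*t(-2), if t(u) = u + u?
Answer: 72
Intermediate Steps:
t(u) = 2*u
(18*C)*t(-2) = (18*(-1))*(2*(-2)) = -18*(-4) = 72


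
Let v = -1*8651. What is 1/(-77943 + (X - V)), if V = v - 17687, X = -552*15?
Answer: -1/59885 ≈ -1.6699e-5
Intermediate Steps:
v = -8651
X = -8280
V = -26338 (V = -8651 - 17687 = -26338)
1/(-77943 + (X - V)) = 1/(-77943 + (-8280 - 1*(-26338))) = 1/(-77943 + (-8280 + 26338)) = 1/(-77943 + 18058) = 1/(-59885) = -1/59885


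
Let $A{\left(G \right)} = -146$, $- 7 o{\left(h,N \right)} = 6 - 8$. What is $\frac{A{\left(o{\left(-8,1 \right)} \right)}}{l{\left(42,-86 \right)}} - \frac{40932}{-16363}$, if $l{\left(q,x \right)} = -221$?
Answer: $\frac{11434970}{3616223} \approx 3.1621$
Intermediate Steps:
$o{\left(h,N \right)} = \frac{2}{7}$ ($o{\left(h,N \right)} = - \frac{6 - 8}{7} = \left(- \frac{1}{7}\right) \left(-2\right) = \frac{2}{7}$)
$\frac{A{\left(o{\left(-8,1 \right)} \right)}}{l{\left(42,-86 \right)}} - \frac{40932}{-16363} = - \frac{146}{-221} - \frac{40932}{-16363} = \left(-146\right) \left(- \frac{1}{221}\right) - - \frac{40932}{16363} = \frac{146}{221} + \frac{40932}{16363} = \frac{11434970}{3616223}$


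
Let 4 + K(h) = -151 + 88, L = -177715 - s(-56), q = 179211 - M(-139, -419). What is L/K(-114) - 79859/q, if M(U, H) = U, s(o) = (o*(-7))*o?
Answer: 27930743497/12016450 ≈ 2324.4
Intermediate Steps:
s(o) = -7*o**2 (s(o) = (-7*o)*o = -7*o**2)
q = 179350 (q = 179211 - 1*(-139) = 179211 + 139 = 179350)
L = -155763 (L = -177715 - (-7)*(-56)**2 = -177715 - (-7)*3136 = -177715 - 1*(-21952) = -177715 + 21952 = -155763)
K(h) = -67 (K(h) = -4 + (-151 + 88) = -4 - 63 = -67)
L/K(-114) - 79859/q = -155763/(-67) - 79859/179350 = -155763*(-1/67) - 79859*1/179350 = 155763/67 - 79859/179350 = 27930743497/12016450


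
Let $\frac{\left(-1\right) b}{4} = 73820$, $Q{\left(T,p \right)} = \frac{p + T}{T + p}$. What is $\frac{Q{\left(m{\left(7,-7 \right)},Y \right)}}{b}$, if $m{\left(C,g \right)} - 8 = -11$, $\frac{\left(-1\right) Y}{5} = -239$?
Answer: $- \frac{1}{295280} \approx -3.3866 \cdot 10^{-6}$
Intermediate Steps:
$Y = 1195$ ($Y = \left(-5\right) \left(-239\right) = 1195$)
$m{\left(C,g \right)} = -3$ ($m{\left(C,g \right)} = 8 - 11 = -3$)
$Q{\left(T,p \right)} = 1$ ($Q{\left(T,p \right)} = \frac{T + p}{T + p} = 1$)
$b = -295280$ ($b = \left(-4\right) 73820 = -295280$)
$\frac{Q{\left(m{\left(7,-7 \right)},Y \right)}}{b} = 1 \frac{1}{-295280} = 1 \left(- \frac{1}{295280}\right) = - \frac{1}{295280}$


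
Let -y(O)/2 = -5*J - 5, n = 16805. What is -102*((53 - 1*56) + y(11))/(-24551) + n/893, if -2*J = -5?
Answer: 415494307/21924043 ≈ 18.952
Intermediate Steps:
J = 5/2 (J = -½*(-5) = 5/2 ≈ 2.5000)
y(O) = 35 (y(O) = -2*(-5*5/2 - 5) = -2*(-25/2 - 5) = -2*(-35/2) = 35)
-102*((53 - 1*56) + y(11))/(-24551) + n/893 = -102*((53 - 1*56) + 35)/(-24551) + 16805/893 = -102*((53 - 56) + 35)*(-1/24551) + 16805*(1/893) = -102*(-3 + 35)*(-1/24551) + 16805/893 = -102*32*(-1/24551) + 16805/893 = -3264*(-1/24551) + 16805/893 = 3264/24551 + 16805/893 = 415494307/21924043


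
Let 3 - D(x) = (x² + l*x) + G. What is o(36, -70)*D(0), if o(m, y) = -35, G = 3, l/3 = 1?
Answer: 0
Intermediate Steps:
l = 3 (l = 3*1 = 3)
D(x) = -x² - 3*x (D(x) = 3 - ((x² + 3*x) + 3) = 3 - (3 + x² + 3*x) = 3 + (-3 - x² - 3*x) = -x² - 3*x)
o(36, -70)*D(0) = -0*(-3 - 1*0) = -0*(-3 + 0) = -0*(-3) = -35*0 = 0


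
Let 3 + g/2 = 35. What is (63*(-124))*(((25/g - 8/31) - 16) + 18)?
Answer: -266553/16 ≈ -16660.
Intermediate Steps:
g = 64 (g = -6 + 2*35 = -6 + 70 = 64)
(63*(-124))*(((25/g - 8/31) - 16) + 18) = (63*(-124))*(((25/64 - 8/31) - 16) + 18) = -7812*(((25*(1/64) - 8*1/31) - 16) + 18) = -7812*(((25/64 - 8/31) - 16) + 18) = -7812*((263/1984 - 16) + 18) = -7812*(-31481/1984 + 18) = -7812*4231/1984 = -266553/16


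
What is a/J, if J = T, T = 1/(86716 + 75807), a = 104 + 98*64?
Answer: 1036246648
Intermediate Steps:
a = 6376 (a = 104 + 6272 = 6376)
T = 1/162523 ≈ 6.1530e-6
J = 1/162523 ≈ 6.1530e-6
a/J = 6376/(1/162523) = 6376*162523 = 1036246648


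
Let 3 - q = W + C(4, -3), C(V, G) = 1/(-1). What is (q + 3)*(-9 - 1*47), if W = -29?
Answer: -2016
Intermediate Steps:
C(V, G) = -1
q = 33 (q = 3 - (-29 - 1) = 3 - 1*(-30) = 3 + 30 = 33)
(q + 3)*(-9 - 1*47) = (33 + 3)*(-9 - 1*47) = 36*(-9 - 47) = 36*(-56) = -2016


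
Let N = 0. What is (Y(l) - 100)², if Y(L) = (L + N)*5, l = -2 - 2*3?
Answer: 19600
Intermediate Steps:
l = -8 (l = -2 - 6 = -8)
Y(L) = 5*L (Y(L) = (L + 0)*5 = L*5 = 5*L)
(Y(l) - 100)² = (5*(-8) - 100)² = (-40 - 100)² = (-140)² = 19600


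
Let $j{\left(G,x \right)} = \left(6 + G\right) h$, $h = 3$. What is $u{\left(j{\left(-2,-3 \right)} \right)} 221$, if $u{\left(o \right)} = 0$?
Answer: $0$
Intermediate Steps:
$j{\left(G,x \right)} = 18 + 3 G$ ($j{\left(G,x \right)} = \left(6 + G\right) 3 = 18 + 3 G$)
$u{\left(j{\left(-2,-3 \right)} \right)} 221 = 0 \cdot 221 = 0$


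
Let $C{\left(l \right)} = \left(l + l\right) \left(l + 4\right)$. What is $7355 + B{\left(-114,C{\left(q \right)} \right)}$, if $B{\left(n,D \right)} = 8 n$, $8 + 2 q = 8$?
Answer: $6443$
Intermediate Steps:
$q = 0$ ($q = -4 + \frac{1}{2} \cdot 8 = -4 + 4 = 0$)
$C{\left(l \right)} = 2 l \left(4 + l\right)$
$7355 + B{\left(-114,C{\left(q \right)} \right)} = 7355 + 8 \left(-114\right) = 7355 - 912 = 6443$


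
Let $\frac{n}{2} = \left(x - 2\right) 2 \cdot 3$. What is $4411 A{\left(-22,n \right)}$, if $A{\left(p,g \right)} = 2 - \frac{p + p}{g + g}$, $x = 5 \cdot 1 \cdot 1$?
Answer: $\frac{207317}{18} \approx 11518.0$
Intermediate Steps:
$x = 5$ ($x = 5 \cdot 1 = 5$)
$n = 36$ ($n = 2 \left(5 - 2\right) 2 \cdot 3 = 2 \cdot 3 \cdot 6 = 2 \cdot 18 = 36$)
$A{\left(p,g \right)} = 2 - \frac{p}{g}$ ($A{\left(p,g \right)} = 2 - \frac{2 p}{2 g} = 2 - 2 p \frac{1}{2 g} = 2 - \frac{p}{g}$)
$4411 A{\left(-22,n \right)} = 4411 \left(2 - - \frac{22}{36}\right) = 4411 \left(2 - \left(-22\right) \frac{1}{36}\right) = 4411 \left(2 + \frac{11}{18}\right) = 4411 \cdot \frac{47}{18} = \frac{207317}{18}$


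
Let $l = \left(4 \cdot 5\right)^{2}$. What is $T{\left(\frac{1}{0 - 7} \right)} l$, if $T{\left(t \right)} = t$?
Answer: $- \frac{400}{7} \approx -57.143$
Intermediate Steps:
$l = 400$ ($l = 20^{2} = 400$)
$T{\left(\frac{1}{0 - 7} \right)} l = \frac{1}{0 - 7} \cdot 400 = \frac{1}{-7} \cdot 400 = \left(- \frac{1}{7}\right) 400 = - \frac{400}{7}$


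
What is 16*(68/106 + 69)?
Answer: 59056/53 ≈ 1114.3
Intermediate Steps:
16*(68/106 + 69) = 16*(68*(1/106) + 69) = 16*(34/53 + 69) = 16*(3691/53) = 59056/53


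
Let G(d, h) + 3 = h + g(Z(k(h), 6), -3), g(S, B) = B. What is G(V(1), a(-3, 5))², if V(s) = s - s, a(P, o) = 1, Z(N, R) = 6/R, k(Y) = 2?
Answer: 25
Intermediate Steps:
V(s) = 0
G(d, h) = -6 + h (G(d, h) = -3 + (h - 3) = -3 + (-3 + h) = -6 + h)
G(V(1), a(-3, 5))² = (-6 + 1)² = (-5)² = 25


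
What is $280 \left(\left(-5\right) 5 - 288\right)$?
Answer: $-87640$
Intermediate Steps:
$280 \left(\left(-5\right) 5 - 288\right) = 280 \left(-25 - 288\right) = 280 \left(-313\right) = -87640$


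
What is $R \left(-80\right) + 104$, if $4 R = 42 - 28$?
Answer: $-176$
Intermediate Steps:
$R = \frac{7}{2}$ ($R = \frac{42 - 28}{4} = \frac{1}{4} \cdot 14 = \frac{7}{2} \approx 3.5$)
$R \left(-80\right) + 104 = \frac{7}{2} \left(-80\right) + 104 = -280 + 104 = -176$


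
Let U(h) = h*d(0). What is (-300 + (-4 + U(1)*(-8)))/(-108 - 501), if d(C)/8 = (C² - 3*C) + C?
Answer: 304/609 ≈ 0.49918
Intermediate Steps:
d(C) = -16*C + 8*C² (d(C) = 8*((C² - 3*C) + C) = 8*(C² - 2*C) = -16*C + 8*C²)
U(h) = 0 (U(h) = h*(8*0*(-2 + 0)) = h*(8*0*(-2)) = h*0 = 0)
(-300 + (-4 + U(1)*(-8)))/(-108 - 501) = (-300 + (-4 + 0*(-8)))/(-108 - 501) = (-300 + (-4 + 0))/(-609) = (-300 - 4)*(-1/609) = -304*(-1/609) = 304/609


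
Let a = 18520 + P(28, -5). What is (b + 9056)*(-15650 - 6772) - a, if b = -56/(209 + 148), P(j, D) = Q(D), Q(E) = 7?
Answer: -3452166911/17 ≈ -2.0307e+8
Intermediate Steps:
P(j, D) = 7
a = 18527 (a = 18520 + 7 = 18527)
b = -8/51 (b = -56/357 = -56*1/357 = -8/51 ≈ -0.15686)
(b + 9056)*(-15650 - 6772) - a = (-8/51 + 9056)*(-15650 - 6772) - 1*18527 = (461848/51)*(-22422) - 18527 = -3451851952/17 - 18527 = -3452166911/17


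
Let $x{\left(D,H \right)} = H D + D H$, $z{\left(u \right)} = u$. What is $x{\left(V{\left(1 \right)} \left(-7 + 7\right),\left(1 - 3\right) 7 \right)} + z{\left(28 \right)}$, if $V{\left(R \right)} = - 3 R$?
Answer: $28$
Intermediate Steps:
$x{\left(D,H \right)} = 2 D H$ ($x{\left(D,H \right)} = D H + D H = 2 D H$)
$x{\left(V{\left(1 \right)} \left(-7 + 7\right),\left(1 - 3\right) 7 \right)} + z{\left(28 \right)} = 2 \left(-3\right) 1 \left(-7 + 7\right) \left(1 - 3\right) 7 + 28 = 2 \left(\left(-3\right) 0\right) \left(\left(-2\right) 7\right) + 28 = 2 \cdot 0 \left(-14\right) + 28 = 0 + 28 = 28$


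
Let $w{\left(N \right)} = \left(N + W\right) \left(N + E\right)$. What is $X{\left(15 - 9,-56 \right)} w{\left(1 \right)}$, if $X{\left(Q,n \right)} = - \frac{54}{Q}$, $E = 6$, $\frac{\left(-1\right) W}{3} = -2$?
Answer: $-441$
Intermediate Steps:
$W = 6$ ($W = \left(-3\right) \left(-2\right) = 6$)
$w{\left(N \right)} = \left(6 + N\right)^{2}$ ($w{\left(N \right)} = \left(N + 6\right) \left(N + 6\right) = \left(6 + N\right) \left(6 + N\right) = \left(6 + N\right)^{2}$)
$X{\left(15 - 9,-56 \right)} w{\left(1 \right)} = - \frac{54}{15 - 9} \left(36 + 1^{2} + 12 \cdot 1\right) = - \frac{54}{15 - 9} \left(36 + 1 + 12\right) = - \frac{54}{6} \cdot 49 = \left(-54\right) \frac{1}{6} \cdot 49 = \left(-9\right) 49 = -441$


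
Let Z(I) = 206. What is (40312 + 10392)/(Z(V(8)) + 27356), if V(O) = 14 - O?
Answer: 25352/13781 ≈ 1.8396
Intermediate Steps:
(40312 + 10392)/(Z(V(8)) + 27356) = (40312 + 10392)/(206 + 27356) = 50704/27562 = 50704*(1/27562) = 25352/13781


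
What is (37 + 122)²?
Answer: 25281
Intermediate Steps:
(37 + 122)² = 159² = 25281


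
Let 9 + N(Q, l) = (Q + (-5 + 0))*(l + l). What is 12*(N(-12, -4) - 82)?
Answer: 540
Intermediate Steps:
N(Q, l) = -9 + 2*l*(-5 + Q) (N(Q, l) = -9 + (Q + (-5 + 0))*(l + l) = -9 + (Q - 5)*(2*l) = -9 + (-5 + Q)*(2*l) = -9 + 2*l*(-5 + Q))
12*(N(-12, -4) - 82) = 12*((-9 - 10*(-4) + 2*(-12)*(-4)) - 82) = 12*((-9 + 40 + 96) - 82) = 12*(127 - 82) = 12*45 = 540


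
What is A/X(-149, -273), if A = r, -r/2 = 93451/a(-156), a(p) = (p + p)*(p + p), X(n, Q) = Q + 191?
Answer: 93451/3991104 ≈ 0.023415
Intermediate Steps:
X(n, Q) = 191 + Q
a(p) = 4*p² (a(p) = (2*p)*(2*p) = 4*p²)
r = -93451/48672 (r = -186902/(4*(-156)²) = -186902/(4*24336) = -186902/97344 = -2*93451/97344 = -93451/48672 ≈ -1.9200)
A = -93451/48672 ≈ -1.9200
A/X(-149, -273) = -93451/(48672*(191 - 273)) = -93451/48672/(-82) = -93451/48672*(-1/82) = 93451/3991104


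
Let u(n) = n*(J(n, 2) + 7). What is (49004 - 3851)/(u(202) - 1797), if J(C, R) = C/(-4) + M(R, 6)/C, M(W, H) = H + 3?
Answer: -5017/1175 ≈ -4.2698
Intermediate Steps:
M(W, H) = 3 + H
J(C, R) = 9/C - C/4 (J(C, R) = C/(-4) + (3 + 6)/C = C*(-¼) + 9/C = -C/4 + 9/C = 9/C - C/4)
u(n) = n*(7 + 9/n - n/4) (u(n) = n*((9/n - n/4) + 7) = n*(7 + 9/n - n/4))
(49004 - 3851)/(u(202) - 1797) = (49004 - 3851)/((9 + (¼)*202*(28 - 1*202)) - 1797) = 45153/((9 + (¼)*202*(28 - 202)) - 1797) = 45153/((9 + (¼)*202*(-174)) - 1797) = 45153/((9 - 8787) - 1797) = 45153/(-8778 - 1797) = 45153/(-10575) = 45153*(-1/10575) = -5017/1175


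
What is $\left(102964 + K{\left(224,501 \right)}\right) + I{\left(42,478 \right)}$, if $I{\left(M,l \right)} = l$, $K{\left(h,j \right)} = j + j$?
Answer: $104444$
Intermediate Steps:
$K{\left(h,j \right)} = 2 j$
$\left(102964 + K{\left(224,501 \right)}\right) + I{\left(42,478 \right)} = \left(102964 + 2 \cdot 501\right) + 478 = \left(102964 + 1002\right) + 478 = 103966 + 478 = 104444$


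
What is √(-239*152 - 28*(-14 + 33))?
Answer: 2*I*√9215 ≈ 191.99*I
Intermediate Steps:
√(-239*152 - 28*(-14 + 33)) = √(-36328 - 28*19) = √(-36328 - 532) = √(-36860) = 2*I*√9215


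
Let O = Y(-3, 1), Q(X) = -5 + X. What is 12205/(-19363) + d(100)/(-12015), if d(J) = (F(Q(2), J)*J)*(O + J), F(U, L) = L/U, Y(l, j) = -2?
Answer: 3707162155/139587867 ≈ 26.558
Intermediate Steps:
O = -2
d(J) = -J²*(-2 + J)/3 (d(J) = ((J/(-5 + 2))*J)*(-2 + J) = ((J/(-3))*J)*(-2 + J) = ((J*(-⅓))*J)*(-2 + J) = ((-J/3)*J)*(-2 + J) = (-J²/3)*(-2 + J) = -J²*(-2 + J)/3)
12205/(-19363) + d(100)/(-12015) = 12205/(-19363) + ((⅓)*100²*(2 - 1*100))/(-12015) = 12205*(-1/19363) + ((⅓)*10000*(2 - 100))*(-1/12015) = -12205/19363 + ((⅓)*10000*(-98))*(-1/12015) = -12205/19363 - 980000/3*(-1/12015) = -12205/19363 + 196000/7209 = 3707162155/139587867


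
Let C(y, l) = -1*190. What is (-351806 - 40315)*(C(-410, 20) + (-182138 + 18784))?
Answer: 64129036824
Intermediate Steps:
C(y, l) = -190
(-351806 - 40315)*(C(-410, 20) + (-182138 + 18784)) = (-351806 - 40315)*(-190 + (-182138 + 18784)) = -392121*(-190 - 163354) = -392121*(-163544) = 64129036824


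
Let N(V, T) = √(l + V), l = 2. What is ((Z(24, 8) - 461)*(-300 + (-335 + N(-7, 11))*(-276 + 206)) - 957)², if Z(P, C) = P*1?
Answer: 102359269154549 - 618989078260*I*√5 ≈ 1.0236e+14 - 1.3841e+12*I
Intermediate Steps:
Z(P, C) = P
N(V, T) = √(2 + V)
((Z(24, 8) - 461)*(-300 + (-335 + N(-7, 11))*(-276 + 206)) - 957)² = ((24 - 461)*(-300 + (-335 + √(2 - 7))*(-276 + 206)) - 957)² = (-437*(-300 + (-335 + √(-5))*(-70)) - 957)² = (-437*(-300 + (-335 + I*√5)*(-70)) - 957)² = (-437*(-300 + (23450 - 70*I*√5)) - 957)² = (-437*(23150 - 70*I*√5) - 957)² = ((-10116550 + 30590*I*√5) - 957)² = (-10117507 + 30590*I*√5)²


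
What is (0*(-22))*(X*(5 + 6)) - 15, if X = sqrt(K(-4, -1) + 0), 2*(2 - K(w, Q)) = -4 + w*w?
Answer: -15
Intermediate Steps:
K(w, Q) = 4 - w**2/2 (K(w, Q) = 2 - (-4 + w*w)/2 = 2 - (-4 + w**2)/2 = 2 + (2 - w**2/2) = 4 - w**2/2)
X = 2*I (X = sqrt((4 - 1/2*(-4)**2) + 0) = sqrt((4 - 1/2*16) + 0) = sqrt((4 - 8) + 0) = sqrt(-4 + 0) = sqrt(-4) = 2*I ≈ 2.0*I)
(0*(-22))*(X*(5 + 6)) - 15 = (0*(-22))*((2*I)*(5 + 6)) - 15 = 0*((2*I)*11) - 15 = 0*(22*I) - 15 = 0 - 15 = -15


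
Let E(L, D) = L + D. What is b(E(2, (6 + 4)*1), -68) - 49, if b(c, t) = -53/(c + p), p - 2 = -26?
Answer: -535/12 ≈ -44.583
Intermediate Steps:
p = -24 (p = 2 - 26 = -24)
E(L, D) = D + L
b(c, t) = -53/(-24 + c) (b(c, t) = -53/(c - 24) = -53/(-24 + c))
b(E(2, (6 + 4)*1), -68) - 49 = -53/(-24 + ((6 + 4)*1 + 2)) - 49 = -53/(-24 + (10*1 + 2)) - 49 = -53/(-24 + (10 + 2)) - 49 = -53/(-24 + 12) - 49 = -53/(-12) - 49 = -53*(-1/12) - 49 = 53/12 - 49 = -535/12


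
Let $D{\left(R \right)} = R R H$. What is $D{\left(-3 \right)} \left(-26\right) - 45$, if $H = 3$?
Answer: $-747$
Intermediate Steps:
$D{\left(R \right)} = 3 R^{2}$ ($D{\left(R \right)} = R R 3 = R^{2} \cdot 3 = 3 R^{2}$)
$D{\left(-3 \right)} \left(-26\right) - 45 = 3 \left(-3\right)^{2} \left(-26\right) - 45 = 3 \cdot 9 \left(-26\right) - 45 = 27 \left(-26\right) - 45 = -702 - 45 = -747$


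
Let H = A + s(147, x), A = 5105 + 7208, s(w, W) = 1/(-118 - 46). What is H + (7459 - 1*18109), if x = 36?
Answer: 272731/164 ≈ 1663.0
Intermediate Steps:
s(w, W) = -1/164 (s(w, W) = 1/(-164) = -1/164)
A = 12313
H = 2019331/164 (H = 12313 - 1/164 = 2019331/164 ≈ 12313.)
H + (7459 - 1*18109) = 2019331/164 + (7459 - 1*18109) = 2019331/164 + (7459 - 18109) = 2019331/164 - 10650 = 272731/164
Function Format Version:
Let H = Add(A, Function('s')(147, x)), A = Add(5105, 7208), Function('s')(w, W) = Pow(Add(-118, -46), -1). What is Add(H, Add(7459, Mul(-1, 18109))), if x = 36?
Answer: Rational(272731, 164) ≈ 1663.0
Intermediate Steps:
Function('s')(w, W) = Rational(-1, 164) (Function('s')(w, W) = Pow(-164, -1) = Rational(-1, 164))
A = 12313
H = Rational(2019331, 164) (H = Add(12313, Rational(-1, 164)) = Rational(2019331, 164) ≈ 12313.)
Add(H, Add(7459, Mul(-1, 18109))) = Add(Rational(2019331, 164), Add(7459, Mul(-1, 18109))) = Add(Rational(2019331, 164), Add(7459, -18109)) = Add(Rational(2019331, 164), -10650) = Rational(272731, 164)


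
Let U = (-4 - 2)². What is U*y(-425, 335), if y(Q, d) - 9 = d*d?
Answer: 4040424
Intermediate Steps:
U = 36 (U = (-6)² = 36)
y(Q, d) = 9 + d² (y(Q, d) = 9 + d*d = 9 + d²)
U*y(-425, 335) = 36*(9 + 335²) = 36*(9 + 112225) = 36*112234 = 4040424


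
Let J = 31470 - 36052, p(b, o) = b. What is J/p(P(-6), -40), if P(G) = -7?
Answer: 4582/7 ≈ 654.57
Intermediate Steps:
J = -4582
J/p(P(-6), -40) = -4582/(-7) = -4582*(-⅐) = 4582/7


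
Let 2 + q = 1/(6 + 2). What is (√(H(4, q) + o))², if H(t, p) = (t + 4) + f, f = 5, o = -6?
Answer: 7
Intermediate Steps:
q = -15/8 (q = -2 + 1/(6 + 2) = -2 + 1/8 = -2 + ⅛ = -15/8 ≈ -1.8750)
H(t, p) = 9 + t (H(t, p) = (t + 4) + 5 = (4 + t) + 5 = 9 + t)
(√(H(4, q) + o))² = (√((9 + 4) - 6))² = (√(13 - 6))² = (√7)² = 7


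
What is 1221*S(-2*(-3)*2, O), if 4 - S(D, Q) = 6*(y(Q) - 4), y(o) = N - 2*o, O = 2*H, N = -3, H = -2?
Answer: -2442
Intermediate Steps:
O = -4 (O = 2*(-2) = -4)
y(o) = -3 - 2*o
S(D, Q) = 46 + 12*Q (S(D, Q) = 4 - 6*((-3 - 2*Q) - 4) = 4 - 6*(-7 - 2*Q) = 4 - (-42 - 12*Q) = 4 + (42 + 12*Q) = 46 + 12*Q)
1221*S(-2*(-3)*2, O) = 1221*(46 + 12*(-4)) = 1221*(46 - 48) = 1221*(-2) = -2442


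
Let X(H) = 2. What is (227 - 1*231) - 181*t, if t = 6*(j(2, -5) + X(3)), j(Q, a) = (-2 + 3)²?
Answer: -3262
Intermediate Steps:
j(Q, a) = 1 (j(Q, a) = 1² = 1)
t = 18 (t = 6*(1 + 2) = 6*3 = 18)
(227 - 1*231) - 181*t = (227 - 1*231) - 181*18 = (227 - 231) - 3258 = -4 - 3258 = -3262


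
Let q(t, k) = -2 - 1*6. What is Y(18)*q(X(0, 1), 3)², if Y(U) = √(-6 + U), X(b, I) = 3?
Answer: 128*√3 ≈ 221.70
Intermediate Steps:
q(t, k) = -8 (q(t, k) = -2 - 6 = -8)
Y(18)*q(X(0, 1), 3)² = √(-6 + 18)*(-8)² = √12*64 = (2*√3)*64 = 128*√3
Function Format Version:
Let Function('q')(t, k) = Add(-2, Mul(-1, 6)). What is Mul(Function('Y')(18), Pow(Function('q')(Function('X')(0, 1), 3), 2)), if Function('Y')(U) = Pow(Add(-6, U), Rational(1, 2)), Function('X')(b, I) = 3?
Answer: Mul(128, Pow(3, Rational(1, 2))) ≈ 221.70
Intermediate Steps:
Function('q')(t, k) = -8 (Function('q')(t, k) = Add(-2, -6) = -8)
Mul(Function('Y')(18), Pow(Function('q')(Function('X')(0, 1), 3), 2)) = Mul(Pow(Add(-6, 18), Rational(1, 2)), Pow(-8, 2)) = Mul(Pow(12, Rational(1, 2)), 64) = Mul(Mul(2, Pow(3, Rational(1, 2))), 64) = Mul(128, Pow(3, Rational(1, 2)))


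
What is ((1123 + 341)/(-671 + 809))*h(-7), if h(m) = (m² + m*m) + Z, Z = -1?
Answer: 23668/23 ≈ 1029.0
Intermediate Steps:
h(m) = -1 + 2*m² (h(m) = (m² + m*m) - 1 = (m² + m²) - 1 = 2*m² - 1 = -1 + 2*m²)
((1123 + 341)/(-671 + 809))*h(-7) = ((1123 + 341)/(-671 + 809))*(-1 + 2*(-7)²) = (1464/138)*(-1 + 2*49) = (1464*(1/138))*(-1 + 98) = (244/23)*97 = 23668/23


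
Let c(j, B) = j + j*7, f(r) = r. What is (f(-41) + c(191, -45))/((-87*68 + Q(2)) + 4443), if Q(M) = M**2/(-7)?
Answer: -10409/10315 ≈ -1.0091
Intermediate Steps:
c(j, B) = 8*j (c(j, B) = j + 7*j = 8*j)
Q(M) = -M**2/7
(f(-41) + c(191, -45))/((-87*68 + Q(2)) + 4443) = (-41 + 8*191)/((-87*68 - 1/7*2**2) + 4443) = (-41 + 1528)/((-5916 - 1/7*4) + 4443) = 1487/((-5916 - 4/7) + 4443) = 1487/(-41416/7 + 4443) = 1487/(-10315/7) = 1487*(-7/10315) = -10409/10315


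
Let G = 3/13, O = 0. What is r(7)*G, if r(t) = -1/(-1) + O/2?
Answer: 3/13 ≈ 0.23077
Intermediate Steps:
r(t) = 1 (r(t) = -1/(-1) + 0/2 = -1*(-1) + 0*(½) = 1 + 0 = 1)
G = 3/13 (G = 3*(1/13) = 3/13 ≈ 0.23077)
r(7)*G = 1*(3/13) = 3/13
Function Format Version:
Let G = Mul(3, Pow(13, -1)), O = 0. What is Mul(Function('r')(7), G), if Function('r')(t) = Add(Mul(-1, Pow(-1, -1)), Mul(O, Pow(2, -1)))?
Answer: Rational(3, 13) ≈ 0.23077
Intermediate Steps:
Function('r')(t) = 1 (Function('r')(t) = Add(Mul(-1, Pow(-1, -1)), Mul(0, Pow(2, -1))) = Add(Mul(-1, -1), Mul(0, Rational(1, 2))) = Add(1, 0) = 1)
G = Rational(3, 13) (G = Mul(3, Rational(1, 13)) = Rational(3, 13) ≈ 0.23077)
Mul(Function('r')(7), G) = Mul(1, Rational(3, 13)) = Rational(3, 13)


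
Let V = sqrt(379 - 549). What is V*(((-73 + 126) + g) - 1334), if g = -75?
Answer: -1356*I*sqrt(170) ≈ -17680.0*I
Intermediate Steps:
V = I*sqrt(170) (V = sqrt(-170) = I*sqrt(170) ≈ 13.038*I)
V*(((-73 + 126) + g) - 1334) = (I*sqrt(170))*(((-73 + 126) - 75) - 1334) = (I*sqrt(170))*((53 - 75) - 1334) = (I*sqrt(170))*(-22 - 1334) = (I*sqrt(170))*(-1356) = -1356*I*sqrt(170)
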